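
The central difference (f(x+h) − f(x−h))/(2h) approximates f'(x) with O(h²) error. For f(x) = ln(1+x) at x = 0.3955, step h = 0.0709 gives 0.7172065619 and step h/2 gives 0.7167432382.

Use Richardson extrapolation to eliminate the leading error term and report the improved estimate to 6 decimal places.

With r = 2 the leading error scales as h^2, so the weight is 2^2 = 4.
Difference of the inputs: 0.7167432382 − 0.7172065619 = -0.0004633237
Correction (A(h/2) − A(h))/(4 − 1) = (-0.0004633237)/3 = -0.0001544412
R = 0.7167432382 − 0.0001544412 = 0.7165887970
Shift from A(h/2): −0.0001544412.

0.716589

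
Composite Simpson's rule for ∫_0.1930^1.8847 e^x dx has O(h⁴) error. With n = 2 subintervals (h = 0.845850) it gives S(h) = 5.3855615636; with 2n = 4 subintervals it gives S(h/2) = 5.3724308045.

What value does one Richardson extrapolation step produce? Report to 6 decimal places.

5.371555

r = 4, so 2^r = 16.
16*5.3724308045 = 85.9588928720; subtract 5.3855615636 → 80.5733313084
80.5733313084 ÷ 15 = 5.3715554206
Correction |R − A(h/2)| = 8.754e-04; gap |A(h/2) − A(h)| = 1.313e-02.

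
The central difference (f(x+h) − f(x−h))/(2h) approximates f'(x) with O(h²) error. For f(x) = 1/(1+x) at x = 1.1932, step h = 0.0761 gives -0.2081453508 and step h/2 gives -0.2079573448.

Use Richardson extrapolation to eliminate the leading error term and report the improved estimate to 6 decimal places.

-0.207895

Leading term ∝ h^2; use weight 4 = 2^2.
Weighted: (-0.8318293792) − (-0.2081453508) = -0.6236840284
R = (-0.6236840284)/3 = -0.2078946761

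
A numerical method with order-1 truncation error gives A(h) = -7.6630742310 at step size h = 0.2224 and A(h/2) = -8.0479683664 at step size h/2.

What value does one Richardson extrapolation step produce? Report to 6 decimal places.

-8.432863

r = 1, so 2^r = 2.
2*(-8.0479683664) = -16.0959367328; subtract (-7.6630742310) → -8.4328625018
Divide by 2^1 − 1 = 1.
Extrapolated: (-8.4328625018) / 1 = -8.4328625018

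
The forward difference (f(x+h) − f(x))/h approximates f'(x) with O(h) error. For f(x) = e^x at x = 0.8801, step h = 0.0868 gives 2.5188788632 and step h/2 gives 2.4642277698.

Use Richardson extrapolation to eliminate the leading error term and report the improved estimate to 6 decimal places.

2.409577

Order 1 gives 2^r = 2 and 2^r − 1 = 1.
Top: 2(2.4642277698) − (2.5188788632) = 2.4095766764
Denominator 2 − 1 = 1.
2.4095766764 ÷ 1 = 2.4095766764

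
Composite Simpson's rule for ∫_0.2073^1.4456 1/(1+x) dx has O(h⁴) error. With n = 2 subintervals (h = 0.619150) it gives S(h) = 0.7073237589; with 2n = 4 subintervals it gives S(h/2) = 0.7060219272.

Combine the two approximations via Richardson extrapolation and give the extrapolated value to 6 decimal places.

0.705935

Error is O(h^4); halving h shrinks it by 2^4 = 16.
Top: 16(0.7060219272) − (0.7073237589) = 10.5890270763
R = 10.5890270763/15 = 0.7059351384
Correction |R − A(h/2)| = 8.679e-05; gap |A(h/2) − A(h)| = 1.302e-03.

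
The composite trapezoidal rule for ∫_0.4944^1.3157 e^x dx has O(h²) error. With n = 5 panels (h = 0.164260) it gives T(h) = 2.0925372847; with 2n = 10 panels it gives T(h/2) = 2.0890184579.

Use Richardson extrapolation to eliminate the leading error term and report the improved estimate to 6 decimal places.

r = 2, so 2^r = 4.
4*2.0890184579 − 2.0925372847 = 6.2635365469
Divide by 2^2 − 1 = 3.
Result: 2.0878455156

2.087846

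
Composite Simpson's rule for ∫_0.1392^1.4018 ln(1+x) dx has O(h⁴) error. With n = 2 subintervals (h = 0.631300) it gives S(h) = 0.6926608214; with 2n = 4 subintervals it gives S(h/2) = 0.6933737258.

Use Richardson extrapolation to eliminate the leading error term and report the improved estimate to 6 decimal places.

Leading term ∝ h^4; use weight 16 = 2^4.
2^4×A(h/2) = 11.0939796128; minus A(h) gives 10.4013187914.
10.4013187914 ÷ 15 = 0.6934212528
Gap between inputs: 7.129e-04; correction applied: +0.0000475270.

0.693421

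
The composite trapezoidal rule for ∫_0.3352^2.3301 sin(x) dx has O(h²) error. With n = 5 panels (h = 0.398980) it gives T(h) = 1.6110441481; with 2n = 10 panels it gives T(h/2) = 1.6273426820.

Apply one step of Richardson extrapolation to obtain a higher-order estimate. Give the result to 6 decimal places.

Leading term ∝ h^2; use weight 4 = 2^2.
2^2*A(h/2) = 6.5093707280; minus A(h) gives 4.8983265799.
Extrapolated: 4.8983265799 / 3 = 1.6327755266
Gap between inputs: 1.630e-02; correction applied: +0.0054328446.

1.632776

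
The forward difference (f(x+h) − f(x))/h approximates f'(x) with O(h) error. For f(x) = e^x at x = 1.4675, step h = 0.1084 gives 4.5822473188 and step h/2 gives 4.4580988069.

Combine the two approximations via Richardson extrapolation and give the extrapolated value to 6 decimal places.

r = 1: numerator weight 2, denominator 1.
A(h/2) − A(h) = 4.4580988069 − 4.5822473188 = -0.1241485119
Divide by 2^1 − 1 = 1: (-0.1241485119)/1 = -0.1241485119
R = 4.4580988069 − 0.1241485119 = 4.3339502950
Correction |R − A(h/2)| = 1.241e-01; gap |A(h/2) − A(h)| = 1.241e-01.

4.333950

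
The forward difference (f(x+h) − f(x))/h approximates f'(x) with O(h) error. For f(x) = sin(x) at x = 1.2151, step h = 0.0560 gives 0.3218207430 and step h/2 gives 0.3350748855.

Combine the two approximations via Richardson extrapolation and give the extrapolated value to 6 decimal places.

0.348329

Method order is 1; weight 2^1 = 2.
2^1*A(h/2) = 0.6701497710; minus A(h) gives 0.3483290280.
R = 0.3483290280/1 = 0.3483290280
Shift from A(h/2): +0.0132541425.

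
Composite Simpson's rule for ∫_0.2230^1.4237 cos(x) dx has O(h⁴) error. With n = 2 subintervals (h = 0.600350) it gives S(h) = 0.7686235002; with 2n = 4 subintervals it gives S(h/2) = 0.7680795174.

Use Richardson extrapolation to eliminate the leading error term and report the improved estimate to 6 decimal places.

Order 4 gives 2^r = 16 and 2^r − 1 = 15.
16 × 0.7680795174 = 12.2892722784; subtract 0.7686235002 → 11.5206487782
Divide by 2^4 − 1 = 15.
R = 11.5206487782/15 = 0.7680432519

0.768043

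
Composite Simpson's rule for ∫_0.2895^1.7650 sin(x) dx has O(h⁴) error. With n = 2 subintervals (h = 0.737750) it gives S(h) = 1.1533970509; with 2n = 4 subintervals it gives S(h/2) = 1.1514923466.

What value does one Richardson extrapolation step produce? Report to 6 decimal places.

1.151365

With r = 4 the leading error scales as h^4, so the weight is 2^4 = 16.
Difference of the inputs: 1.1514923466 − 1.1533970509 = -0.0019047043
Divide by 2^4 − 1 = 15: (-0.0019047043)/15 = -0.0001269803
R = A(h/2) + (A(h/2) − A(h))/15 = 1.1514923466 − 0.0001269803 = 1.1513653663
Shift from A(h/2): −0.0001269803.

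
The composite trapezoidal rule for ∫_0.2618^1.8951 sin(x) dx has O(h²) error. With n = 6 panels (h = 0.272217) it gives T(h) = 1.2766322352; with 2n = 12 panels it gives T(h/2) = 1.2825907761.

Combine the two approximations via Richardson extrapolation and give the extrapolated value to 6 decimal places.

r = 2: numerator weight 4, denominator 3.
Top: 4(1.2825907761) − (1.2766322352) = 3.8537308692
R = 3.8537308692/3 = 1.2845769564

1.284577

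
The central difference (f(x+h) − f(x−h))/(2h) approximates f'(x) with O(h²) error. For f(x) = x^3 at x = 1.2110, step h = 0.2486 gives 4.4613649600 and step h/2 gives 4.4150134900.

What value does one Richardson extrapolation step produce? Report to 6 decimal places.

The method has order 2: 2^2 = 4.
4 × 4.4150134900 − 4.4613649600 = 13.1986890000
Denominator 4 − 1 = 3.
R = 13.1986890000/3 = 4.3995630000
Shift from A(h/2): −0.0154504900.

4.399563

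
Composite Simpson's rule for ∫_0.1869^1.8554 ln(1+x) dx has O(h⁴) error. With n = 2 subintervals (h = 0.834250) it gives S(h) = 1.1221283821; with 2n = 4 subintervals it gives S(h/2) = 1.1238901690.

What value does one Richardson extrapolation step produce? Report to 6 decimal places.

Order 4 gives 2^r = 16 and 2^r − 1 = 15.
Numerator 16·A(h/2) − A(h) = 16·1.1238901690 − 1.1221283821 = 16.8601143219
16.8601143219 ÷ 15 = 1.1240076215

1.124008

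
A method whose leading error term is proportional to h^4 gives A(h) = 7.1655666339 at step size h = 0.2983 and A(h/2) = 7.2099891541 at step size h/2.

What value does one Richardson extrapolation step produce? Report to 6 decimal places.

r = 4: numerator weight 16, denominator 15.
16*7.2099891541 = 115.3598264656; subtract 7.1655666339 → 108.1942598317
Divide by 2^4 − 1 = 15.
Result: 7.2129506554
Correction |R − A(h/2)| = 2.962e-03; gap |A(h/2) − A(h)| = 4.442e-02.

7.212951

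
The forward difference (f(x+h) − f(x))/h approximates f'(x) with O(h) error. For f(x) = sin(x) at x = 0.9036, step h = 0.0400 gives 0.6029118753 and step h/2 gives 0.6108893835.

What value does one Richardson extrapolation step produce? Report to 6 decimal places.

0.618867

Error is O(h^1); halving h shrinks it by 2^1 = 2.
2^1*A(h/2) = 1.2217787670; minus A(h) gives 0.6188668917.
Denominator 2 − 1 = 1.
So the Richardson estimate is 0.6188668917.
Correction |R − A(h/2)| = 7.978e-03; gap |A(h/2) − A(h)| = 7.978e-03.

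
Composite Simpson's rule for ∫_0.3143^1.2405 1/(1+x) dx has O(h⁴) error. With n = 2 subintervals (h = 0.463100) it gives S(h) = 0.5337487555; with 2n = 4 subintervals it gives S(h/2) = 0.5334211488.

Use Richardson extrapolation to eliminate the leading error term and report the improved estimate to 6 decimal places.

0.533399

The method has order 4: 2^4 = 16.
Top: 16(0.5334211488) − (0.5337487555) = 8.0009896253
(16·0.5334211488 − 0.5337487555)/(16 − 1) = 0.5333993084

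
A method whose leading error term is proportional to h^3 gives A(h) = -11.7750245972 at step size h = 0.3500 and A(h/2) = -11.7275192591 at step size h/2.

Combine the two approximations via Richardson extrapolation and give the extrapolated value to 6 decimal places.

-11.720733

r = 3: numerator weight 8, denominator 7.
Numerator 8 × A(h/2) − A(h) = 8 × (-11.7275192591) − (-11.7750245972) = -82.0451294756
Divide by 2^3 − 1 = 7.
Extrapolated: (-82.0451294756) / 7 = -11.7207327822
Shift from A(h/2): +0.0067864769.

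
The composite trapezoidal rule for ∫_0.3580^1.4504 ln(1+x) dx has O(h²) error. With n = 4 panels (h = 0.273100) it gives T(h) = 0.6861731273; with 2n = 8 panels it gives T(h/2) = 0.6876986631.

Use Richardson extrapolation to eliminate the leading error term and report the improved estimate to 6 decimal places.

Leading term ∝ h^2; use weight 4 = 2^2.
Difference of the inputs: 0.6876986631 − 0.6861731273 = 0.0015255358
Correction (A(h/2) − A(h))/(4 − 1) = 0.0015255358/3 = 0.0005085119
R = 0.6876986631 + 0.0005085119 = 0.6882071750

0.688207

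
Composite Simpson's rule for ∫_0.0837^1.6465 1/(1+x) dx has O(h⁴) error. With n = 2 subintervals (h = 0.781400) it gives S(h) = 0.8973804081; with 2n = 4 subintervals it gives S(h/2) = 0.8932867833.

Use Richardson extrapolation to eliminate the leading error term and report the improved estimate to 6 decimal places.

0.893014

r = 4, so 2^r = 16.
2^4·A(h/2) = 14.2925885328; minus A(h) gives 13.3952081247.
Divide by 2^4 − 1 = 15.
Extrapolated: 13.3952081247 / 15 = 0.8930138750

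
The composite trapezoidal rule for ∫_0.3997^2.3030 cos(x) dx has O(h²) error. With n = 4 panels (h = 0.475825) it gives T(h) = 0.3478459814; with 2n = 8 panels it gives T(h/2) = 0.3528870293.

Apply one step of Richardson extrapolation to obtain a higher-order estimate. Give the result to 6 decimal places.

0.354567

r = 2, so 2^r = 4.
A(h/2) − A(h) = 0.3528870293 − 0.3478459814 = 0.0050410479
Correction (A(h/2) − A(h))/(4 − 1) = 0.0050410479/3 = 0.0016803493
R = A(h/2) + (A(h/2) − A(h))/3 = 0.3528870293 + 0.0016803493 = 0.3545673786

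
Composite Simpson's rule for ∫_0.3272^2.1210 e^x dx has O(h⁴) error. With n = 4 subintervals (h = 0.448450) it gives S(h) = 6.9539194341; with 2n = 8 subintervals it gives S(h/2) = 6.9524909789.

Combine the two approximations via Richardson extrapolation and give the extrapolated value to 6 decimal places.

With r = 4 the leading error scales as h^4, so the weight is 2^4 = 16.
A(h/2) − A(h) = 6.9524909789 − 6.9539194341 = -0.0014284552
Divide by 2^4 − 1 = 15: (-0.0014284552)/15 = -0.0000952303
R = A(h/2) + (A(h/2) − A(h))/15 = 6.9524909789 − 0.0000952303 = 6.9523957486
Gap between inputs: 1.428e-03; correction applied: −0.0000952303.

6.952396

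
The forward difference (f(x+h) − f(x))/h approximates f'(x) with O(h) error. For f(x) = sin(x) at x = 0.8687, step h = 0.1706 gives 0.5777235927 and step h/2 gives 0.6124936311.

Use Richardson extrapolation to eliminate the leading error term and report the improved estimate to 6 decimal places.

0.647264

With r = 1 the leading error scales as h^1, so the weight is 2^1 = 2.
Difference of the inputs: 0.6124936311 − 0.5777235927 = 0.0347700384
Divide by 2^1 − 1 = 1: 0.0347700384/1 = 0.0347700384
R = A(h/2) + (A(h/2) − A(h))/1 = 0.6124936311 + 0.0347700384 = 0.6472636695
Correction |R − A(h/2)| = 3.477e-02; gap |A(h/2) − A(h)| = 3.477e-02.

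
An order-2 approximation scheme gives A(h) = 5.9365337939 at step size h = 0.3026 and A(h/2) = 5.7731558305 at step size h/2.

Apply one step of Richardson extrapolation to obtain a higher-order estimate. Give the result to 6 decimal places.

5.718697

Leading term ∝ h^2; use weight 4 = 2^2.
4×5.7731558305 = 23.0926233220; 23.0926233220 − 5.9365337939 = 17.1560895281
Extrapolated: 17.1560895281 / 3 = 5.7186965094
Gap between inputs: 1.634e-01; correction applied: −0.0544593211.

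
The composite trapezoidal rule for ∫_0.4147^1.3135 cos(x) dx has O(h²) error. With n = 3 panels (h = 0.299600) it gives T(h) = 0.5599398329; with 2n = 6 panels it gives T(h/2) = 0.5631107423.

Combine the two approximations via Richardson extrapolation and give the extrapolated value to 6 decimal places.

r = 2: numerator weight 4, denominator 3.
4*0.5631107423 = 2.2524429692; subtract 0.5599398329 → 1.6925031363
Divide by 2^2 − 1 = 3.
So the Richardson estimate is 0.5641677121.
Gap between inputs: 3.171e-03; correction applied: +0.0010569698.

0.564168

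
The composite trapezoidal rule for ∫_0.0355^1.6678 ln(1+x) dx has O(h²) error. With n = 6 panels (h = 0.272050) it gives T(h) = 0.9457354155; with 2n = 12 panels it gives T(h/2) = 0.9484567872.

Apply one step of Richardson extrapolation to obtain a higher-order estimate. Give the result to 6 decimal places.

r = 2, so 2^r = 4.
A(h/2) − A(h) = 0.9484567872 − 0.9457354155 = 0.0027213717
Divide by 2^2 − 1 = 3: 0.0027213717/3 = 0.0009071239
R = 0.9484567872 + 0.0009071239 = 0.9493639111
Shift from A(h/2): +0.0009071239.

0.949364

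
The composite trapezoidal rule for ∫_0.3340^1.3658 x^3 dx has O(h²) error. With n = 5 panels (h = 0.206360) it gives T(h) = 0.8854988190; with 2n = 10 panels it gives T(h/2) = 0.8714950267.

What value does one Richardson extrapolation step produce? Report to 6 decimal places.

Method order is 2; weight 2^2 = 4.
4×0.8714950267 = 3.4859801068; 3.4859801068 − 0.8854988190 = 2.6004812878
Divide by 2^2 − 1 = 3.
So the Richardson estimate is 0.8668270959.
Correction |R − A(h/2)| = 4.668e-03; gap |A(h/2) − A(h)| = 1.400e-02.

0.866827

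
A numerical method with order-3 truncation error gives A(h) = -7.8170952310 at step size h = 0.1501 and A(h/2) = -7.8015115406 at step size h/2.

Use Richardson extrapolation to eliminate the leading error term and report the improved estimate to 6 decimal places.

-7.799285

Error is O(h^3); halving h shrinks it by 2^3 = 8.
Weighted: (-62.4120923248) − (-7.8170952310) = -54.5949970938
Denominator 8 − 1 = 7.
(8·(-7.8015115406) − (-7.8170952310))/(8 − 1) = -7.7992852991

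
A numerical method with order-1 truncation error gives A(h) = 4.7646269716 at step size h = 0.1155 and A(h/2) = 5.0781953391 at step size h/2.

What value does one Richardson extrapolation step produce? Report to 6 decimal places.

Method order is 1; weight 2^1 = 2.
2 × 5.0781953391 = 10.1563906782; 10.1563906782 − 4.7646269716 = 5.3917637066
Denominator 2 − 1 = 1.
5.3917637066 ÷ 1 = 5.3917637066
Correction |R − A(h/2)| = 3.136e-01; gap |A(h/2) − A(h)| = 3.136e-01.

5.391764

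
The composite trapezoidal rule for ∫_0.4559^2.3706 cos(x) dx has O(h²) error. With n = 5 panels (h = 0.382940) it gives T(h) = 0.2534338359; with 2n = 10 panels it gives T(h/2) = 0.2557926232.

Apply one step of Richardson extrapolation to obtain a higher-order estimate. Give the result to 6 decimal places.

Error is O(h^2); halving h shrinks it by 2^2 = 4.
4×0.2557926232 − 0.2534338359 = 0.7697366569
(4×0.2557926232 − 0.2534338359)/(4 − 1) = 0.2565788856

0.256579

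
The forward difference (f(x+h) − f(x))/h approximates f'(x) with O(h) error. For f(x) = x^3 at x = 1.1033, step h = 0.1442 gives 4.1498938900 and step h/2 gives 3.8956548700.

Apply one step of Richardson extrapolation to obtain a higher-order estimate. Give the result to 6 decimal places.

The method has order 1: 2^1 = 2.
Difference of the inputs: 3.8956548700 − 4.1498938900 = -0.2542390200
Divide by 2^1 − 1 = 1: (-0.2542390200)/1 = -0.2542390200
R = A(h/2) + (A(h/2) − A(h))/1 = 3.8956548700 − 0.2542390200 = 3.6414158500
Correction |R − A(h/2)| = 2.542e-01; gap |A(h/2) − A(h)| = 2.542e-01.

3.641416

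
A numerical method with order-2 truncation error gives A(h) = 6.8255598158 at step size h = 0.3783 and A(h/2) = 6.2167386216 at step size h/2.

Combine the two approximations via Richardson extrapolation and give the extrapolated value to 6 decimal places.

The method has order 2: 2^2 = 4.
Weighted: 24.8669544864 − 6.8255598158 = 18.0413946706
Denominator 4 − 1 = 3.
18.0413946706 ÷ 3 = 6.0137982235
Shift from A(h/2): −0.2029403981.

6.013798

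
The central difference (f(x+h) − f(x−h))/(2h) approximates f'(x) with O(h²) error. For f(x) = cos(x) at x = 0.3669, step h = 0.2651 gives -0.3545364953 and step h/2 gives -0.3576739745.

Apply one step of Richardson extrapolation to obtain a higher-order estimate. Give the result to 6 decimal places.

-0.358720

Method order is 2; weight 2^2 = 4.
Weighted: (-1.4306958980) − (-0.3545364953) = -1.0761594027
Extrapolated: (-1.0761594027) / 3 = -0.3587198009
Correction |R − A(h/2)| = 1.046e-03; gap |A(h/2) − A(h)| = 3.137e-03.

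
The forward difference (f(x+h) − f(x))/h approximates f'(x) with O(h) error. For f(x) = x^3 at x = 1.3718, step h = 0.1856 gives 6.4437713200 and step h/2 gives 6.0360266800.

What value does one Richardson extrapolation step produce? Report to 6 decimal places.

The method has order 1: 2^1 = 2.
Top: 2(6.0360266800) − (6.4437713200) = 5.6282820400
R = 5.6282820400/1 = 5.6282820400
Gap between inputs: 4.077e-01; correction applied: −0.4077446400.

5.628282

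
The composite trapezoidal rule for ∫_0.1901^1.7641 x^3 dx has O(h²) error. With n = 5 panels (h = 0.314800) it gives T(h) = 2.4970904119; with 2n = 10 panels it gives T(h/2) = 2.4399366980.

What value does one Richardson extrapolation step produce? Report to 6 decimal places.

The method has order 2: 2^2 = 4.
4·2.4399366980 − 2.4970904119 = 7.2626563801
R = 7.2626563801/3 = 2.4208854600

2.420885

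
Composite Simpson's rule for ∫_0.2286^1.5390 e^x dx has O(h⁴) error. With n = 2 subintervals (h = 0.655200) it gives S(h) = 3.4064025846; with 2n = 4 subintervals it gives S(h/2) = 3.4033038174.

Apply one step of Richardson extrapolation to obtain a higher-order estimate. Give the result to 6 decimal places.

3.403097

Order 4 gives 2^r = 16 and 2^r − 1 = 15.
Numerator 16*A(h/2) − A(h) = 16*3.4033038174 − 3.4064025846 = 51.0464584938
Denominator 16 − 1 = 15.
(16*3.4033038174 − 3.4064025846)/(16 − 1) = 3.4030972329
Gap between inputs: 3.099e-03; correction applied: −0.0002065845.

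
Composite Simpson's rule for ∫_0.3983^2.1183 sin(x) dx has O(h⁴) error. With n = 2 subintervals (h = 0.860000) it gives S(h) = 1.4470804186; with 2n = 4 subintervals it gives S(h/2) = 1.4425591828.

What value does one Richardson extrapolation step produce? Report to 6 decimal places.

1.442258

Leading term ∝ h^4; use weight 16 = 2^4.
A(h/2) − A(h) = 1.4425591828 − 1.4470804186 = -0.0045212358
Divide by 2^4 − 1 = 15: (-0.0045212358)/15 = -0.0003014157
R = A(h/2) + (A(h/2) − A(h))/15 = 1.4425591828 − 0.0003014157 = 1.4422577671
Gap between inputs: 4.521e-03; correction applied: −0.0003014157.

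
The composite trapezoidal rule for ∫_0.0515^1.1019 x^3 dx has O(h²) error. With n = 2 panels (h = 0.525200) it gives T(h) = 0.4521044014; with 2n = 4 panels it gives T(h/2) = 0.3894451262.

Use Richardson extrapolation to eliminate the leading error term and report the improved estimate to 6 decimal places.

The method has order 2: 2^2 = 4.
4·0.3894451262 = 1.5577805048; subtract 0.4521044014 → 1.1056761034
1.1056761034 ÷ 3 = 0.3685587011

0.368559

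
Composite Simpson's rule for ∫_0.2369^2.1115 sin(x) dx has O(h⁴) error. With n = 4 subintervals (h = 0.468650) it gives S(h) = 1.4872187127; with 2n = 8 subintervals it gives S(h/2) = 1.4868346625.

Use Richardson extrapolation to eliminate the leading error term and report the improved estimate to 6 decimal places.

1.486809

With r = 4 the leading error scales as h^4, so the weight is 2^4 = 16.
Weighted: 23.7893546000 − 1.4872187127 = 22.3021358873
Extrapolated: 22.3021358873 / 15 = 1.4868090592
Shift from A(h/2): −0.0000256033.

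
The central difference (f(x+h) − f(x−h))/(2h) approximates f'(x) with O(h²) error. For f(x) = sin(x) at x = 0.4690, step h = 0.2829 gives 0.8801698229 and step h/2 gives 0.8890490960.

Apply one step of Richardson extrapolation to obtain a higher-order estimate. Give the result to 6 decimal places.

r = 2: numerator weight 4, denominator 3.
4 × 0.8890490960 = 3.5561963840; subtract 0.8801698229 → 2.6760265611
Denominator 4 − 1 = 3.
2.6760265611 ÷ 3 = 0.8920088537
Correction |R − A(h/2)| = 2.960e-03; gap |A(h/2) − A(h)| = 8.879e-03.

0.892009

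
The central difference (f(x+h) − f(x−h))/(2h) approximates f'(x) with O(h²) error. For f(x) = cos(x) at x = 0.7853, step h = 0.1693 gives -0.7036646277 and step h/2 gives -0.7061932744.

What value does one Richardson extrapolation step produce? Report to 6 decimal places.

-0.707036

r = 2: numerator weight 4, denominator 3.
2^2 × A(h/2) = -2.8247730976; minus A(h) gives -2.1211084699.
Divide by 2^2 − 1 = 3.
Extrapolated: (-2.1211084699) / 3 = -0.7070361566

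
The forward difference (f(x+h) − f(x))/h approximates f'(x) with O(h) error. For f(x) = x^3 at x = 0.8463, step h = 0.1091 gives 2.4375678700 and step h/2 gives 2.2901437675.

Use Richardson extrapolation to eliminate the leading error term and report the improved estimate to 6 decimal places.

2.142720

Order 1 gives 2^r = 2 and 2^r − 1 = 1.
A(h/2) − A(h) = 2.2901437675 − 2.4375678700 = -0.1474241025
Correction (A(h/2) − A(h))/(2 − 1) = (-0.1474241025)/1 = -0.1474241025
R = 2.2901437675 − 0.1474241025 = 2.1427196650
Correction |R − A(h/2)| = 1.474e-01; gap |A(h/2) − A(h)| = 1.474e-01.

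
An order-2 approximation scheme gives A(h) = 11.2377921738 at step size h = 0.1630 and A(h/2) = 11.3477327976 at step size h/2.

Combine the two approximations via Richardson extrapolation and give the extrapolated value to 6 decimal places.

11.384380

Leading term ∝ h^2; use weight 4 = 2^2.
Weighted: 45.3909311904 − 11.2377921738 = 34.1531390166
(4×11.3477327976 − 11.2377921738)/(4 − 1) = 11.3843796722
Gap between inputs: 1.099e-01; correction applied: +0.0366468746.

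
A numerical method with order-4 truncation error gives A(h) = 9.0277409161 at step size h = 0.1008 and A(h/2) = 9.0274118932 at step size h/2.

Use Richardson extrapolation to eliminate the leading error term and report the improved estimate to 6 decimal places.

Order 4 gives 2^r = 16 and 2^r − 1 = 15.
16*9.0274118932 = 144.4385902912; 144.4385902912 − 9.0277409161 = 135.4108493751
R = 135.4108493751/15 = 9.0273899583

9.027390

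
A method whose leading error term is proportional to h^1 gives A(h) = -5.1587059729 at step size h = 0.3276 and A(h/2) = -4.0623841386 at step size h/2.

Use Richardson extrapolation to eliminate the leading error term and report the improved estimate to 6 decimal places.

-2.966062

Method order is 1; weight 2^1 = 2.
2^1·A(h/2) = -8.1247682772; minus A(h) gives -2.9660623043.
(-2.9660623043) ÷ 1 = -2.9660623043
Gap between inputs: 1.096e+00; correction applied: +1.0963218343.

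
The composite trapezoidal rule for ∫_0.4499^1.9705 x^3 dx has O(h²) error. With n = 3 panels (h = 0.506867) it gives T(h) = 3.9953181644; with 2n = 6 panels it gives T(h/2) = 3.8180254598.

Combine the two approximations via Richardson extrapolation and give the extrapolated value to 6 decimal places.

3.758928

r = 2: numerator weight 4, denominator 3.
A(h/2) − A(h) = 3.8180254598 − 3.9953181644 = -0.1772927046
Divide by 2^2 − 1 = 3: (-0.1772927046)/3 = -0.0590975682
R = 3.8180254598 − 0.0590975682 = 3.7589278916
Correction |R − A(h/2)| = 5.910e-02; gap |A(h/2) − A(h)| = 1.773e-01.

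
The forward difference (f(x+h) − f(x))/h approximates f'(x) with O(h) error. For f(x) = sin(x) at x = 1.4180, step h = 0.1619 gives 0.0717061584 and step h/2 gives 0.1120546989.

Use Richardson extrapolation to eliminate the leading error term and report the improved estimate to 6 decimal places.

Order 1 gives 2^r = 2 and 2^r − 1 = 1.
Difference of the inputs: 0.1120546989 − 0.0717061584 = 0.0403485405
Correction (A(h/2) − A(h))/(2 − 1) = 0.0403485405/1 = 0.0403485405
R = A(h/2) + (A(h/2) − A(h))/1 = 0.1120546989 + 0.0403485405 = 0.1524032394

0.152403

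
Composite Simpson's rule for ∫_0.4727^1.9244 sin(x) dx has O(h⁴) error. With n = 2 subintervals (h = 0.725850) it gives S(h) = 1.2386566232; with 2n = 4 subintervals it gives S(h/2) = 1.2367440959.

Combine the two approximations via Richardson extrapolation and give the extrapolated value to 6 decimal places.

1.236617

Order 4 gives 2^r = 16 and 2^r − 1 = 15.
16 × 1.2367440959 − 1.2386566232 = 18.5492489112
Divide by 2^4 − 1 = 15.
Extrapolated: 18.5492489112 / 15 = 1.2366165941
Correction |R − A(h/2)| = 1.275e-04; gap |A(h/2) − A(h)| = 1.913e-03.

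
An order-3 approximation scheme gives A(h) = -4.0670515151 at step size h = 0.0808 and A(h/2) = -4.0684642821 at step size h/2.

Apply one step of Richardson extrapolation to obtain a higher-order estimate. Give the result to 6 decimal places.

-4.068666

r = 3: numerator weight 8, denominator 7.
Top: 8(-4.0684642821) − (-4.0670515151) = -28.4806627417
(8×(-4.0684642821) − (-4.0670515151))/(8 − 1) = -4.0686661060
Gap between inputs: 1.413e-03; correction applied: −0.0002018239.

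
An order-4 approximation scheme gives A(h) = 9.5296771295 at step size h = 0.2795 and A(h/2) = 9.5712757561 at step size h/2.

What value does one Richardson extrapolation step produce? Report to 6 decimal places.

9.574049

r = 4, so 2^r = 16.
16·9.5712757561 − 9.5296771295 = 143.6107349681
Extrapolated: 143.6107349681 / 15 = 9.5740489979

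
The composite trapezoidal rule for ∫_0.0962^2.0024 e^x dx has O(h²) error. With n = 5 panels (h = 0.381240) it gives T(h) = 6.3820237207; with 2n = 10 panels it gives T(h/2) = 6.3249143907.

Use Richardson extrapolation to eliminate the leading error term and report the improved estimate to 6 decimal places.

With r = 2 the leading error scales as h^2, so the weight is 2^2 = 4.
Top: 4(6.3249143907) − (6.3820237207) = 18.9176338421
Divide by 2^2 − 1 = 3.
Extrapolated: 18.9176338421 / 3 = 6.3058779474
Shift from A(h/2): −0.0190364433.

6.305878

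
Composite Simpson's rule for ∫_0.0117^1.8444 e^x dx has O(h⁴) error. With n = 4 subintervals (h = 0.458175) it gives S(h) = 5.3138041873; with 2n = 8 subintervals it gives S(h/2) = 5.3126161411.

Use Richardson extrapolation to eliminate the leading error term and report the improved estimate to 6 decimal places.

Leading term ∝ h^4; use weight 16 = 2^4.
Weighted: 85.0018582576 − 5.3138041873 = 79.6880540703
Denominator 16 − 1 = 15.
Extrapolated: 79.6880540703 / 15 = 5.3125369380

5.312537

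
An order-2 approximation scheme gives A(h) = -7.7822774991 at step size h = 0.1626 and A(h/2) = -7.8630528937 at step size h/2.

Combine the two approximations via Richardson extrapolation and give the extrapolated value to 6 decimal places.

Leading term ∝ h^2; use weight 4 = 2^2.
4×(-7.8630528937) = -31.4522115748; (-31.4522115748) − (-7.7822774991) = -23.6699340757
Divide by 2^2 − 1 = 3.
Extrapolated: (-23.6699340757) / 3 = -7.8899780252

-7.889978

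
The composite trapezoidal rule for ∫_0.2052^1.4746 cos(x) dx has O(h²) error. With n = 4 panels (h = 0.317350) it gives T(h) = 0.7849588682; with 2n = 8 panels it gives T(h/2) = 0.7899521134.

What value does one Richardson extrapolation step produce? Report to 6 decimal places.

0.791617

r = 2, so 2^r = 4.
A(h/2) − A(h) = 0.7899521134 − 0.7849588682 = 0.0049932452
Correction (A(h/2) − A(h))/(4 − 1) = 0.0049932452/3 = 0.0016644151
R = A(h/2) + (A(h/2) − A(h))/3 = 0.7899521134 + 0.0016644151 = 0.7916165285
Shift from A(h/2): +0.0016644151.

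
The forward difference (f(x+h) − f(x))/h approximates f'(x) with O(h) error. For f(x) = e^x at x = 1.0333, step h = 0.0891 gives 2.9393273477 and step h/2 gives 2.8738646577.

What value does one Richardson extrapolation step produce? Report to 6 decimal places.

The method has order 1: 2^1 = 2.
2*2.8738646577 − 2.9393273477 = 2.8084019677
2.8084019677 ÷ 1 = 2.8084019677
Correction |R − A(h/2)| = 6.546e-02; gap |A(h/2) − A(h)| = 6.546e-02.

2.808402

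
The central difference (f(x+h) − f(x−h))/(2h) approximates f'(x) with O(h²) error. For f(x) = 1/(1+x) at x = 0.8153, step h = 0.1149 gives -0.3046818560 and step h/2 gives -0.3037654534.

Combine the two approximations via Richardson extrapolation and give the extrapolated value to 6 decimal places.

Error is O(h^2); halving h shrinks it by 2^2 = 4.
4*(-0.3037654534) − (-0.3046818560) = -0.9103799576
Divide by 2^2 − 1 = 3.
So the Richardson estimate is -0.3034599859.
Gap between inputs: 9.164e-04; correction applied: +0.0003054675.

-0.303460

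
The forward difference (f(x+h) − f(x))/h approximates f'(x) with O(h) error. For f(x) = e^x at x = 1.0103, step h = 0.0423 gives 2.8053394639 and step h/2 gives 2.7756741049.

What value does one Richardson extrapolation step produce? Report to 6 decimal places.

Order 1 gives 2^r = 2 and 2^r − 1 = 1.
Difference of the inputs: 2.7756741049 − 2.8053394639 = -0.0296653590
Divide by 2^1 − 1 = 1: (-0.0296653590)/1 = -0.0296653590
R = A(h/2) + (A(h/2) − A(h))/1 = 2.7756741049 − 0.0296653590 = 2.7460087459

2.746009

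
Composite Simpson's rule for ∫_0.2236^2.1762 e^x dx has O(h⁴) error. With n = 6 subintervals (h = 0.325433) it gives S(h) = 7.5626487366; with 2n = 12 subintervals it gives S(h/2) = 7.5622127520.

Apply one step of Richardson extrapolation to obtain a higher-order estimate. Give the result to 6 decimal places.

Method order is 4; weight 2^4 = 16.
16·7.5622127520 − 7.5626487366 = 113.4327552954
Divide by 2^4 − 1 = 15.
Result: 7.5621836864

7.562184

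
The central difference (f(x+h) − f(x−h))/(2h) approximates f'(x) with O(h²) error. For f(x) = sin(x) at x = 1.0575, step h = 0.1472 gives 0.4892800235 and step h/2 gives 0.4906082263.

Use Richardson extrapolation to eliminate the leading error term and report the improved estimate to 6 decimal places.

0.491051

r = 2: numerator weight 4, denominator 3.
Difference of the inputs: 0.4906082263 − 0.4892800235 = 0.0013282028
Divide by 2^2 − 1 = 3: 0.0013282028/3 = 0.0004427343
R = A(h/2) + (A(h/2) − A(h))/3 = 0.4906082263 + 0.0004427343 = 0.4910509606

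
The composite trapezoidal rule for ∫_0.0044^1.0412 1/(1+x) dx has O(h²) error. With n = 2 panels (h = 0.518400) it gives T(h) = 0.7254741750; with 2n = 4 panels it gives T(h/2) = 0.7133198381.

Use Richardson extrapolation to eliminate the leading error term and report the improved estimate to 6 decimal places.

0.709268

Method order is 2; weight 2^2 = 4.
A(h/2) − A(h) = 0.7133198381 − 0.7254741750 = -0.0121543369
Divide by 2^2 − 1 = 3: (-0.0121543369)/3 = -0.0040514456
R = 0.7133198381 − 0.0040514456 = 0.7092683925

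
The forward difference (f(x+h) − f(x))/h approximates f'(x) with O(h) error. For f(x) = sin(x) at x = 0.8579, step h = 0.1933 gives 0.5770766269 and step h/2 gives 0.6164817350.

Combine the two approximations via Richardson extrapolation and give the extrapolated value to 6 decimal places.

0.655887

With r = 1 the leading error scales as h^1, so the weight is 2^1 = 2.
Difference of the inputs: 0.6164817350 − 0.5770766269 = 0.0394051081
Correction (A(h/2) − A(h))/(2 − 1) = 0.0394051081/1 = 0.0394051081
R = A(h/2) + (A(h/2) − A(h))/1 = 0.6164817350 + 0.0394051081 = 0.6558868431
Shift from A(h/2): +0.0394051081.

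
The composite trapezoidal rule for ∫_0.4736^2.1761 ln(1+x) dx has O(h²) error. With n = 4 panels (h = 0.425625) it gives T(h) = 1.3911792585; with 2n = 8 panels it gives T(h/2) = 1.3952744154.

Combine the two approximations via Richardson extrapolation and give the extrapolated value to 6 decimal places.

1.396639

Method order is 2; weight 2^2 = 4.
Difference of the inputs: 1.3952744154 − 1.3911792585 = 0.0040951569
Divide by 2^2 − 1 = 3: 0.0040951569/3 = 0.0013650523
R = A(h/2) + (A(h/2) − A(h))/3 = 1.3952744154 + 0.0013650523 = 1.3966394677
Correction |R − A(h/2)| = 1.365e-03; gap |A(h/2) − A(h)| = 4.095e-03.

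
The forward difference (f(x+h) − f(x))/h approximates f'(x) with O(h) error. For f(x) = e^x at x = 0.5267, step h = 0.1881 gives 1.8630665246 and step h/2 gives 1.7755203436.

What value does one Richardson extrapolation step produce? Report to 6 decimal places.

Order 1 gives 2^r = 2 and 2^r − 1 = 1.
Numerator 2*A(h/2) − A(h) = 2*1.7755203436 − 1.8630665246 = 1.6879741626
Denominator 2 − 1 = 1.
1.6879741626 ÷ 1 = 1.6879741626
Correction |R − A(h/2)| = 8.755e-02; gap |A(h/2) − A(h)| = 8.755e-02.

1.687974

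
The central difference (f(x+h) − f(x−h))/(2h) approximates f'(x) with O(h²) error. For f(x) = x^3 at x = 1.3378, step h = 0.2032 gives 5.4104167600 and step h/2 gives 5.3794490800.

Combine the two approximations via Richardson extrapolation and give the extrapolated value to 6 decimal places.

Leading term ∝ h^2; use weight 4 = 2^2.
4×5.3794490800 − 5.4104167600 = 16.1073795600
Divide by 2^2 − 1 = 3.
16.1073795600 ÷ 3 = 5.3691265200
Gap between inputs: 3.097e-02; correction applied: −0.0103225600.

5.369127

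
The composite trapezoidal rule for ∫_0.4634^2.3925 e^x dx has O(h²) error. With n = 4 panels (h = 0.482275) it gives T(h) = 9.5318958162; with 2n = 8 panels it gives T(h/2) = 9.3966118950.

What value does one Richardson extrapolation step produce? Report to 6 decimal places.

9.351517

Order 2 gives 2^r = 4 and 2^r − 1 = 3.
Top: 4(9.3966118950) − (9.5318958162) = 28.0545517638
(4*9.3966118950 − 9.5318958162)/(4 − 1) = 9.3515172546
Gap between inputs: 1.353e-01; correction applied: −0.0450946404.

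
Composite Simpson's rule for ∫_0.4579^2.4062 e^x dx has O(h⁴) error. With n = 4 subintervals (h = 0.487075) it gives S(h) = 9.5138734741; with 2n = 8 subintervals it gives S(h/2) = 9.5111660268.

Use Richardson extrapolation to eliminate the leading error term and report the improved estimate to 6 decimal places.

9.510986

Error is O(h^4); halving h shrinks it by 2^4 = 16.
16*9.5111660268 − 9.5138734741 = 142.6647829547
Divide by 2^4 − 1 = 15.
Extrapolated: 142.6647829547 / 15 = 9.5109855303
Correction |R − A(h/2)| = 1.805e-04; gap |A(h/2) − A(h)| = 2.707e-03.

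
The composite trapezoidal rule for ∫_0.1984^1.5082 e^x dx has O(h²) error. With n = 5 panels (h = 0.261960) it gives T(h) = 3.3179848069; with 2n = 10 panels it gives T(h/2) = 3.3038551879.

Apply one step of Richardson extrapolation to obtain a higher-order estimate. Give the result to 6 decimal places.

3.299145

With r = 2 the leading error scales as h^2, so the weight is 2^2 = 4.
Weighted: 13.2154207516 − 3.3179848069 = 9.8974359447
R = 9.8974359447/3 = 3.2991453149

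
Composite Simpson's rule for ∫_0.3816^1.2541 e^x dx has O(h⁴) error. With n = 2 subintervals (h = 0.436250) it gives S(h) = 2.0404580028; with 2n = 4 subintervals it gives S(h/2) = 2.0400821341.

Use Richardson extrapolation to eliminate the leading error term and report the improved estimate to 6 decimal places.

r = 4, so 2^r = 16.
Weighted: 32.6413141456 − 2.0404580028 = 30.6008561428
Extrapolated: 30.6008561428 / 15 = 2.0400570762

2.040057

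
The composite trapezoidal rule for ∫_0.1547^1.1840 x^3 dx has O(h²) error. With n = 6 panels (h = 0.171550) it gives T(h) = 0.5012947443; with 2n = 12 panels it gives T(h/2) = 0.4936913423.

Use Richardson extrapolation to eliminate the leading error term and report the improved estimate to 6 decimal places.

0.491157

With r = 2 the leading error scales as h^2, so the weight is 2^2 = 4.
2^2 × A(h/2) = 1.9747653692; minus A(h) gives 1.4734706249.
Divide by 2^2 − 1 = 3.
(4 × 0.4936913423 − 0.5012947443)/(4 − 1) = 0.4911568750
Shift from A(h/2): −0.0025344673.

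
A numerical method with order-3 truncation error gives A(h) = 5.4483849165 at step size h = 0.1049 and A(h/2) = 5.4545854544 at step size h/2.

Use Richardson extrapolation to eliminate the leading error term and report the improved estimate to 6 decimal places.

5.455471

The method has order 3: 2^3 = 8.
A(h/2) − A(h) = 5.4545854544 − 5.4483849165 = 0.0062005379
Divide by 2^3 − 1 = 7: 0.0062005379/7 = 0.0008857911
R = 5.4545854544 + 0.0008857911 = 5.4554712455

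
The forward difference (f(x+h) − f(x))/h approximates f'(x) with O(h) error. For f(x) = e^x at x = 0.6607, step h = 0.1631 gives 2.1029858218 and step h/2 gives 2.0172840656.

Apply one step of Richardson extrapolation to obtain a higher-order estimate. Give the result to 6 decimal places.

Order 1 gives 2^r = 2 and 2^r − 1 = 1.
2*2.0172840656 = 4.0345681312; 4.0345681312 − 2.1029858218 = 1.9315823094
1.9315823094 ÷ 1 = 1.9315823094

1.931582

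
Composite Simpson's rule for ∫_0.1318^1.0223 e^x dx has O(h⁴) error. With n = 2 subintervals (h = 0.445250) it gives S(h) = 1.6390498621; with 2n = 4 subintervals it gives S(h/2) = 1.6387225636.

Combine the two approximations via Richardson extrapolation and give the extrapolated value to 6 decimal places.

1.638701

Method order is 4; weight 2^4 = 16.
16×1.6387225636 = 26.2195610176; 26.2195610176 − 1.6390498621 = 24.5805111555
Divide by 2^4 − 1 = 15.
R = 24.5805111555/15 = 1.6387007437
Correction |R − A(h/2)| = 2.182e-05; gap |A(h/2) − A(h)| = 3.273e-04.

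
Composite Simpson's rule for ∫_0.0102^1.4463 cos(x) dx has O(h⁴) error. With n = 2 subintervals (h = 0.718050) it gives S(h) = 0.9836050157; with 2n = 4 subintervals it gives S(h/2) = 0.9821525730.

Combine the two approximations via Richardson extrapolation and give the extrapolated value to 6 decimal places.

0.982056

Leading term ∝ h^4; use weight 16 = 2^4.
16 × 0.9821525730 = 15.7144411680; subtract 0.9836050157 → 14.7308361523
Extrapolated: 14.7308361523 / 15 = 0.9820557435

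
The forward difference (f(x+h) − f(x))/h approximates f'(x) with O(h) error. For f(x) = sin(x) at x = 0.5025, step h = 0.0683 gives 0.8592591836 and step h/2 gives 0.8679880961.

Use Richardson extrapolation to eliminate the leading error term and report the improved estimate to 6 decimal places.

Order 1 gives 2^r = 2 and 2^r − 1 = 1.
Top: 2(0.8679880961) − (0.8592591836) = 0.8767170086
Divide by 2^1 − 1 = 1.
R = 0.8767170086/1 = 0.8767170086
Gap between inputs: 8.729e-03; correction applied: +0.0087289125.

0.876717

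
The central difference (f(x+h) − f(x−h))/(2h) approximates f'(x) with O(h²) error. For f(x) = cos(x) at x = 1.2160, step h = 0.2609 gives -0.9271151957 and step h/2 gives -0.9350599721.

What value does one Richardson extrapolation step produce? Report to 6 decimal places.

-0.937708

r = 2: numerator weight 4, denominator 3.
4×(-0.9350599721) − (-0.9271151957) = -2.8131246927
Denominator 4 − 1 = 3.
(-2.8131246927) ÷ 3 = -0.9377082309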